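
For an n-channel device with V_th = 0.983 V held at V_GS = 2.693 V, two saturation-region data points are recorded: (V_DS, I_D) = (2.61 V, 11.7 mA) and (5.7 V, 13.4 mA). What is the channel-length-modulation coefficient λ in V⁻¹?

With V_GS fixed, I_D ∝ (1 + λ V_DS) in saturation, so I_D2/I_D1 = (1 + λ V_DS2)/(1 + λ V_DS1).
13.4/11.7 = 1.145 = (1 + 5.7 λ)/(1 + 2.61 λ).
Solving: λ (I_D1 V_DS2 − I_D2 V_DS1) = I_D2 − I_D1, so λ = (13.4 − 11.7) / (11.7 × 5.7 − 13.4 × 2.61) = 1.7 / 31.7 = 0.0536 V⁻¹.

λ = 0.0536 V⁻¹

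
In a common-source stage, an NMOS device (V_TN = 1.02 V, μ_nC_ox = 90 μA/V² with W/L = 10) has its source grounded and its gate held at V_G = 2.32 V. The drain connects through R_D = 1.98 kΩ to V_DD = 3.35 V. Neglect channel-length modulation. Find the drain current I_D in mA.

V_GS = V_G = 2.32 V, so V_ov = 2.32 − 1.02 = 1.3 V.
k_n = μ_nC_ox · (W/L) = 0.9 mA/V².
Assume saturation: I_D = ½ k_n V_ov² = 0.5 × 0.9 × 1.3² = 0.76 mA, giving V_DS = V_DD − I_D R_D = 3.35 − 0.76 × 1.98 = 1.84 V.
V_DS = 1.84 V ≥ V_ov = 1.3 V, confirming saturation.

I_D = 0.760 mA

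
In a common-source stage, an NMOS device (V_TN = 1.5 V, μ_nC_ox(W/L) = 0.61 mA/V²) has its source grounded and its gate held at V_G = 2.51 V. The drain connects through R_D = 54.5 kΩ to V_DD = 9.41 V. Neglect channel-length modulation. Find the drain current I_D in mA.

V_GS = V_G = 2.51 V, so V_ov = 2.51 − 1.5 = 1.01 V.
Assume saturation: I_D = ½ k_n V_ov² = 0.5 × 0.61 × 1.01² = 0.311 mA, giving V_DS = V_DD − I_D R_D = 9.41 − 0.311 × 54.5 = -7.55 V.
But -7.55 V < V_ov = 1.01 V, so the device is actually in triode.
In triode I_D = k_n[V_ov V_DS − ½ V_DS²] and I_D = (V_DD − V_DS)/R_D. Equating: 16.6 V_DS² − 34.58 V_DS + 9.41 = 0, giving V_DS = 0.322 V (the root below V_ov).
I_D = (9.41 − 0.322) / 54.5 = 0.167 mA.

I_D = 0.167 mA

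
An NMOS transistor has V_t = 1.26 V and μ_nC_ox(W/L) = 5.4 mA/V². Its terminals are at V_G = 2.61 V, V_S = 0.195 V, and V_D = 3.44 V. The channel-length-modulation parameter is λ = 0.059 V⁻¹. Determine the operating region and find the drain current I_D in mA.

V_GS = V_G − V_S = 2.61 − 0.195 = 2.42 V; V_DS = V_D − V_S = 3.44 − 0.195 = 3.25 V.
V_ov = V_GS − V_t = 2.42 − 1.26 = 1.16 V.
Since V_DS = 3.25 V ≥ V_ov = 1.16 V, the device is in saturation.
I_D = ½ k_n V_ov² (1 + λ V_DS) = 0.5 × 5.4 × 1.16² × (1 + 0.059 × 3.25) = 4.29 mA.

Saturation; I_D = 4.29 mA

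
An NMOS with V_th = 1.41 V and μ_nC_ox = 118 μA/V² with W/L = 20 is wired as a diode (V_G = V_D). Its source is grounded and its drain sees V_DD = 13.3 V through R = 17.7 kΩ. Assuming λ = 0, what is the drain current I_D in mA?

I_D = 0.630 mA

With gate tied to drain, V_GS = V_DS ≥ V_GS − V_th, so the device is in saturation.
k_n = μ_nC_ox · (W/L) = 2.36 mA/V².
KCL at the drain: ½ k_n (V_GS − V_th)² = (V_DD − V_GS)/R.
Let x = V_GS − 1.41. Then 20.9 x² + x − 11.89 = 0, giving x = 0.731 V (positive root), so V_GS = 2.14 V.
I_D = (V_DD − V_GS)/R = (13.3 − 2.14) / 17.7 = 0.63 mA.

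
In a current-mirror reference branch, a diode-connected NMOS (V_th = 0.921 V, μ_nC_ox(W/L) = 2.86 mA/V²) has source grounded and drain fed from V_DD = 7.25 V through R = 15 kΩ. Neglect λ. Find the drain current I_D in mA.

With gate tied to drain, V_GS = V_DS ≥ V_GS − V_th, so the device is in saturation.
KCL at the drain: ½ k_n (V_GS − V_th)² = (V_DD − V_GS)/R.
Let x = V_GS − 0.921. Then 21.4 x² + x − 6.329 = 0, giving x = 0.52 V (positive root), so V_GS = 1.44 V.
I_D = (V_DD − V_GS)/R = (7.25 − 1.44) / 15 = 0.387 mA.

I_D = 0.387 mA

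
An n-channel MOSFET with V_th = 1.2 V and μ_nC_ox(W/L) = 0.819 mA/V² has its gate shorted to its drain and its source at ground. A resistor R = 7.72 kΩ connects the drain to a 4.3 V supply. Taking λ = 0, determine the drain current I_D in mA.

I_D = 0.292 mA

With gate tied to drain, V_GS = V_DS ≥ V_GS − V_th, so the device is in saturation.
KCL at the drain: ½ k_n (V_GS − V_th)² = (V_DD − V_GS)/R.
Let x = V_GS − 1.2. Then 3.16 x² + x − 3.1 = 0, giving x = 0.845 V (positive root), so V_GS = 2.04 V.
I_D = (V_DD − V_GS)/R = (4.3 − 2.04) / 7.72 = 0.292 mA.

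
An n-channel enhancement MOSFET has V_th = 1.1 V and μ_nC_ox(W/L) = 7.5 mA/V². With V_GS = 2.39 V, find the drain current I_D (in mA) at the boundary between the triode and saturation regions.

I_D = 6.24 mA

At the boundary V_DS = V_ov = V_GS − V_th = 2.39 − 1.1 = 1.29 V.
I_D = ½ k_n V_ov² = 0.5 × 7.5 × 1.29² = 6.24 mA.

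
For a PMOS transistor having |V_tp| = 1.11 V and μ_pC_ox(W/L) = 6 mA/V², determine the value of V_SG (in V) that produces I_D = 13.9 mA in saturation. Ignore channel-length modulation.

In saturation I_D = ½ k_p (V_SG − |V_tp|)², so V_SG − |V_tp| = √(2 I_D / k_p) = √(2 × 13.9 / 6) = 2.15 V.
V_SG = 1.11 + 2.15 = 3.26 V.

V_SG = 3.26 V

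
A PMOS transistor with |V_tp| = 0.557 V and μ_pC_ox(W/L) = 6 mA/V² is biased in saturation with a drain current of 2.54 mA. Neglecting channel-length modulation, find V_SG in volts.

V_SG = 1.48 V

In saturation I_D = ½ k_p (V_SG − |V_tp|)², so V_SG − |V_tp| = √(2 I_D / k_p) = √(2 × 2.54 / 6) = 0.92 V.
V_SG = 0.557 + 0.92 = 1.48 V.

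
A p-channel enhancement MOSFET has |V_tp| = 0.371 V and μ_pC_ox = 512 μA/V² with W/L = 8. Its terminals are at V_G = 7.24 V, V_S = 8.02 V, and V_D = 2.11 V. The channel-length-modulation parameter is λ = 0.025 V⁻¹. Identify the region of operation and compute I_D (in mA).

Saturation; I_D = 0.393 mA

V_SG = V_S − V_G = 8.02 − 7.24 = 0.78 V; V_SD = V_S − V_D = 8.02 − 2.11 = 5.91 V.
k_p = μ_pC_ox · (W/L) = 4.096 mA/V².
V_ov = V_SG − |V_tp| = 0.78 − 0.371 = 0.409 V.
Since V_SD = 5.91 V ≥ V_ov = 0.409 V, the device is in saturation.
I_D = ½ k_p V_ov² (1 + λ V_SD) = 0.5 × 4.096 × 0.409² × (1 + 0.025 × 5.91) = 0.393 mA.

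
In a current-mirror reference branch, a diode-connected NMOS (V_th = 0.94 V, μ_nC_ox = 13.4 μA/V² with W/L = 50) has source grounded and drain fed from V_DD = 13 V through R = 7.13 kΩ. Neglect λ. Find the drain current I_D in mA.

With gate tied to drain, V_GS = V_DS ≥ V_GS − V_th, so the device is in saturation.
k_n = μ_nC_ox · (W/L) = 0.67 mA/V².
KCL at the drain: ½ k_n (V_GS − V_th)² = (V_DD − V_GS)/R.
Let x = V_GS − 0.94. Then 2.39 x² + x − 12.06 = 0, giving x = 2.05 V (positive root), so V_GS = 2.99 V.
I_D = (V_DD − V_GS)/R = (13 − 2.99) / 7.13 = 1.4 mA.

I_D = 1.40 mA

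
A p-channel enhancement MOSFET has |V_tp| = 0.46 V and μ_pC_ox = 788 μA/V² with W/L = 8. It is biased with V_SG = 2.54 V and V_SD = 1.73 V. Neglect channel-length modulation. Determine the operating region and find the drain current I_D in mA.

Triode; I_D = 13.3 mA

k_p = μ_pC_ox · (W/L) = 6.304 mA/V².
V_ov = V_SG − |V_tp| = 2.54 − 0.46 = 2.08 V.
Since V_SD = 1.73 V < V_ov = 2.08 V, the device is in the triode region.
I_D = k_p [V_ov · V_SD − ½ V_SD²] = 6.304 × [2.08 × 1.73 − 0.5 × 1.73²] = 13.3 mA.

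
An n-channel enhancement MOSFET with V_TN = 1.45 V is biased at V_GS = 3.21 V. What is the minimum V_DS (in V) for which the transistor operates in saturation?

The boundary between triode and saturation is V_DS = V_GS − V_TN = V_ov.
V_ov = 3.21 − 1.45 = 1.76 V.

V_DS,sat = 1.76 V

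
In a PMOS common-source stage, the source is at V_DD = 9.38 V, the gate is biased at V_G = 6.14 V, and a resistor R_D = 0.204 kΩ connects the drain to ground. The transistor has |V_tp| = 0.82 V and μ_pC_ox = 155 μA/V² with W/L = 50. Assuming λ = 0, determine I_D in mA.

V_SG = V_DD − V_G = 9.38 − 6.14 = 3.24 V, so V_ov = 3.24 − 0.82 = 2.42 V.
k_p = μ_pC_ox · (W/L) = 7.75 mA/V².
Assume saturation: I_D = ½ k_p V_ov² = 0.5 × 7.75 × 2.42² = 22.7 mA, giving V_SD = V_DD − I_D R_D = 9.38 − 22.7 × 0.204 = 4.75 V.
V_SD = 4.75 V ≥ V_ov = 2.42 V, confirming saturation.

I_D = 22.7 mA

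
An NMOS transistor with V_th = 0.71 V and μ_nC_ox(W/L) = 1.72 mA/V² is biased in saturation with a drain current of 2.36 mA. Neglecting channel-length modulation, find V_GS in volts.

V_GS = 2.37 V

In saturation I_D = ½ k_n (V_GS − V_th)², so V_GS − V_th = √(2 I_D / k_n) = √(2 × 2.36 / 1.72) = 1.66 V.
V_GS = 0.71 + 1.66 = 2.37 V.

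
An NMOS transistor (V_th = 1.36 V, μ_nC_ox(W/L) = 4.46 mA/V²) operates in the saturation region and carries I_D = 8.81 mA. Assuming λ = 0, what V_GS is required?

V_GS = 3.35 V

In saturation I_D = ½ k_n (V_GS − V_th)², so V_GS − V_th = √(2 I_D / k_n) = √(2 × 8.81 / 4.46) = 1.99 V.
V_GS = 1.36 + 1.99 = 3.35 V.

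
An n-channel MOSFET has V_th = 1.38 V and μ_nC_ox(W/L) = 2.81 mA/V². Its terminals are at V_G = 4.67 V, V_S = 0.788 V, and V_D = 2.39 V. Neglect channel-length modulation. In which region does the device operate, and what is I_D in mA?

Triode; I_D = 7.66 mA

V_GS = V_G − V_S = 4.67 − 0.788 = 3.88 V; V_DS = V_D − V_S = 2.39 − 0.788 = 1.6 V.
V_ov = V_GS − V_th = 3.88 − 1.38 = 2.5 V.
Since V_DS = 1.6 V < V_ov = 2.5 V, the device is in the triode region.
I_D = k_n [V_ov · V_DS − ½ V_DS²] = 2.81 × [2.5 × 1.6 − 0.5 × 1.6²] = 7.66 mA.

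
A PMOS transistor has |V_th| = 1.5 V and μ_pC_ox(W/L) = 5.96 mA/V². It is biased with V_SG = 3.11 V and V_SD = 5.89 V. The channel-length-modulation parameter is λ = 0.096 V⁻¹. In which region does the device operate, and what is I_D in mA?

V_ov = V_SG − |V_th| = 3.11 − 1.5 = 1.61 V.
Since V_SD = 5.89 V ≥ V_ov = 1.61 V, the device is in saturation.
I_D = ½ k_p V_ov² (1 + λ V_SD) = 0.5 × 5.96 × 1.61² × (1 + 0.096 × 5.89) = 12.1 mA.

Saturation; I_D = 12.1 mA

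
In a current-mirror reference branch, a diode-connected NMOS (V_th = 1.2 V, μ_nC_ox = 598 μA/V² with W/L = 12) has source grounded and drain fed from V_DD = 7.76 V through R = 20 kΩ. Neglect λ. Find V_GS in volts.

V_GS = 1.50 V

With gate tied to drain, V_GS = V_DS ≥ V_GS − V_th, so the device is in saturation.
k_n = μ_nC_ox · (W/L) = 7.176 mA/V².
KCL at the drain: ½ k_n (V_GS − V_th)² = (V_DD − V_GS)/R.
Let x = V_GS − 1.2. Then 71.8 x² + x − 6.56 = 0, giving x = 0.295 V (positive root), so V_GS = 1.5 V.
I_D = (V_DD − V_GS)/R = (7.76 − 1.5) / 20 = 0.313 mA.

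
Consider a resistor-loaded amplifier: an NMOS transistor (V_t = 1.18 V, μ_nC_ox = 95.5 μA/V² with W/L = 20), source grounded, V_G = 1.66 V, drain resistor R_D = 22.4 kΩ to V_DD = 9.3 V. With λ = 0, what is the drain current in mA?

I_D = 0.220 mA

V_GS = V_G = 1.66 V, so V_ov = 1.66 − 1.18 = 0.48 V.
k_n = μ_nC_ox · (W/L) = 1.91 mA/V².
Assume saturation: I_D = ½ k_n V_ov² = 0.5 × 1.91 × 0.48² = 0.22 mA, giving V_DS = V_DD − I_D R_D = 9.3 − 0.22 × 22.4 = 4.37 V.
V_DS = 4.37 V ≥ V_ov = 0.48 V, confirming saturation.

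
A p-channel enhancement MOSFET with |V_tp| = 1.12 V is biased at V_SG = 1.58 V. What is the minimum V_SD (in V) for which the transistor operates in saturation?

The boundary between triode and saturation is V_SD = V_SG − |V_tp| = V_ov.
V_ov = 1.58 − 1.12 = 0.46 V.

V_SD,sat = 0.460 V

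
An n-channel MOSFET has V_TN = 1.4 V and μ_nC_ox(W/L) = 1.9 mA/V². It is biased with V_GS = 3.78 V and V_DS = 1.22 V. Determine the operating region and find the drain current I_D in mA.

V_ov = V_GS − V_TN = 3.78 − 1.4 = 2.38 V.
Since V_DS = 1.22 V < V_ov = 2.38 V, the device is in the triode region.
I_D = k_n [V_ov · V_DS − ½ V_DS²] = 1.9 × [2.38 × 1.22 − 0.5 × 1.22²] = 4.1 mA.

Triode; I_D = 4.10 mA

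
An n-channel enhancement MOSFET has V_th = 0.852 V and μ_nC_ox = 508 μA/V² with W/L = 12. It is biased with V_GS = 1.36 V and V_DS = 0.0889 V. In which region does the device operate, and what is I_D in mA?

k_n = μ_nC_ox · (W/L) = 6.096 mA/V².
V_ov = V_GS − V_th = 1.36 − 0.852 = 0.508 V.
Since V_DS = 0.0889 V < V_ov = 0.508 V, the device is in the triode region.
I_D = k_n [V_ov · V_DS − ½ V_DS²] = 6.096 × [0.508 × 0.0889 − 0.5 × 0.0889²] = 0.251 mA.

Triode; I_D = 0.251 mA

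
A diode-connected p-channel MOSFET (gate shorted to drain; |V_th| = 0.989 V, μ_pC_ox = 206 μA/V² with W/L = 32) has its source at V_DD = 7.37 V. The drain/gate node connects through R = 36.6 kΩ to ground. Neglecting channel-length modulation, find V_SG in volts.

V_SG = 1.21 V

With gate tied to drain, V_SG = V_SD ≥ V_SG − |V_th|, so the device is in saturation.
k_p = μ_pC_ox · (W/L) = 6.592 mA/V².
KCL at the drain: ½ k_p (V_SG − |V_th|)² = (V_DD − V_SG)/R.
Let x = V_SG − 0.989. Then 121 x² + x − 6.381 = 0, giving x = 0.226 V (positive root), so V_SG = 1.21 V.
I_D = (V_DD − V_SG)/R = (7.37 − 1.21) / 36.6 = 0.168 mA.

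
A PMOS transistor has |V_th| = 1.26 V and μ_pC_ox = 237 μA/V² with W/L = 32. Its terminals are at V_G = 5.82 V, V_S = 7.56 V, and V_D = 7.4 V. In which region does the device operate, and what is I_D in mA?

V_SG = V_S − V_G = 7.56 − 5.82 = 1.74 V; V_SD = V_S − V_D = 7.56 − 7.4 = 0.16 V.
k_p = μ_pC_ox · (W/L) = 7.584 mA/V².
V_ov = V_SG − |V_th| = 1.74 − 1.26 = 0.48 V.
Since V_SD = 0.16 V < V_ov = 0.48 V, the device is in the triode region.
I_D = k_p [V_ov · V_SD − ½ V_SD²] = 7.584 × [0.48 × 0.16 − 0.5 × 0.16²] = 0.485 mA.

Triode; I_D = 0.485 mA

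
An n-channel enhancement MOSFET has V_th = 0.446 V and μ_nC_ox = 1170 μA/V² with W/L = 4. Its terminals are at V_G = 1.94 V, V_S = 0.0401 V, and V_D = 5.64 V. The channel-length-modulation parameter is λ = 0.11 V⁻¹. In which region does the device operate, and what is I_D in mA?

V_GS = V_G − V_S = 1.94 − 0.0401 = 1.9 V; V_DS = V_D − V_S = 5.64 − 0.0401 = 5.6 V.
k_n = μ_nC_ox · (W/L) = 4.68 mA/V².
V_ov = V_GS − V_th = 1.9 − 0.446 = 1.45 V.
Since V_DS = 5.6 V ≥ V_ov = 1.45 V, the device is in saturation.
I_D = ½ k_n V_ov² (1 + λ V_DS) = 0.5 × 4.68 × 1.45² × (1 + 0.11 × 5.6) = 7.99 mA.

Saturation; I_D = 7.99 mA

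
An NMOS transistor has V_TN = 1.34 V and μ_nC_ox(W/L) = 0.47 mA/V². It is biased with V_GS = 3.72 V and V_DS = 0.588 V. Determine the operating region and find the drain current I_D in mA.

V_ov = V_GS − V_TN = 3.72 − 1.34 = 2.38 V.
Since V_DS = 0.588 V < V_ov = 2.38 V, the device is in the triode region.
I_D = k_n [V_ov · V_DS − ½ V_DS²] = 0.47 × [2.38 × 0.588 − 0.5 × 0.588²] = 0.576 mA.

Triode; I_D = 0.576 mA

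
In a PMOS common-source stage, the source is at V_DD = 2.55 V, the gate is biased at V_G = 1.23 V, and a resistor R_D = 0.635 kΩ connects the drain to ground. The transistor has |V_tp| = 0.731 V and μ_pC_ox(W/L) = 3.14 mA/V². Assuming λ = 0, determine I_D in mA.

V_SG = V_DD − V_G = 2.55 − 1.23 = 1.32 V, so V_ov = 1.32 − 0.731 = 0.589 V.
Assume saturation: I_D = ½ k_p V_ov² = 0.5 × 3.14 × 0.589² = 0.545 mA, giving V_SD = V_DD − I_D R_D = 2.55 − 0.545 × 0.635 = 2.2 V.
V_SD = 2.2 V ≥ V_ov = 0.589 V, confirming saturation.

I_D = 0.545 mA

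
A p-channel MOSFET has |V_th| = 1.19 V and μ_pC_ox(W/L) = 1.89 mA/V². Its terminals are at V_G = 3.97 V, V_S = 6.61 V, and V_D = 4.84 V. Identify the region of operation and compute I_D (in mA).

V_SG = V_S − V_G = 6.61 − 3.97 = 2.64 V; V_SD = V_S − V_D = 6.61 − 4.84 = 1.77 V.
V_ov = V_SG − |V_th| = 2.64 − 1.19 = 1.45 V.
Since V_SD = 1.77 V ≥ V_ov = 1.45 V, the device is in saturation.
I_D = ½ k_p V_ov² = 0.5 × 1.89 × 1.45² = 1.99 mA.

Saturation; I_D = 1.99 mA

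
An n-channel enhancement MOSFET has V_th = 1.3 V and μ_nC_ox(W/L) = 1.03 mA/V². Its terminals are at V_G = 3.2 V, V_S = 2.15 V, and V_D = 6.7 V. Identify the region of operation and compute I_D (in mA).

V_GS = V_G − V_S = 3.2 − 2.15 = 1.05 V; V_DS = V_D − V_S = 6.7 − 2.15 = 4.55 V.
V_GS = 1.05 V < V_th = 1.3 V, so the transistor is in cutoff.

Cutoff; I_D = 0 mA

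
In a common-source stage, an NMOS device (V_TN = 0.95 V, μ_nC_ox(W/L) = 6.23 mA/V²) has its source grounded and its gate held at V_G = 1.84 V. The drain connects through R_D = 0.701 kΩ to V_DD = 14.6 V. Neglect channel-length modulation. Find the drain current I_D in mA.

V_GS = V_G = 1.84 V, so V_ov = 1.84 − 0.95 = 0.89 V.
Assume saturation: I_D = ½ k_n V_ov² = 0.5 × 6.23 × 0.89² = 2.47 mA, giving V_DS = V_DD − I_D R_D = 14.6 − 2.47 × 0.701 = 12.9 V.
V_DS = 12.9 V ≥ V_ov = 0.89 V, confirming saturation.

I_D = 2.47 mA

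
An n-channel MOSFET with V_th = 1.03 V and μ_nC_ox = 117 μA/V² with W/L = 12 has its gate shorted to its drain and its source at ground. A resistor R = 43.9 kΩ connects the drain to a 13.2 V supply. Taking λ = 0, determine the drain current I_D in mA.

With gate tied to drain, V_GS = V_DS ≥ V_GS − V_th, so the device is in saturation.
k_n = μ_nC_ox · (W/L) = 1.404 mA/V².
KCL at the drain: ½ k_n (V_GS − V_th)² = (V_DD − V_GS)/R.
Let x = V_GS − 1.03. Then 30.8 x² + x − 12.17 = 0, giving x = 0.612 V (positive root), so V_GS = 1.64 V.
I_D = (V_DD − V_GS)/R = (13.2 − 1.64) / 43.9 = 0.263 mA.

I_D = 0.263 mA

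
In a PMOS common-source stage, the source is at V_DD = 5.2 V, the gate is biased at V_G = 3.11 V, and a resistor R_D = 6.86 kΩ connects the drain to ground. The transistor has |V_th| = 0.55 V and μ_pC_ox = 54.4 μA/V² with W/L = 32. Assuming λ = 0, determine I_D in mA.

I_D = 0.715 mA

V_SG = V_DD − V_G = 5.2 − 3.11 = 2.09 V, so V_ov = 2.09 − 0.55 = 1.54 V.
k_p = μ_pC_ox · (W/L) = 1.741 mA/V².
Assume saturation: I_D = ½ k_p V_ov² = 0.5 × 1.741 × 1.54² = 2.06 mA, giving V_SD = V_DD − I_D R_D = 5.2 − 2.06 × 6.86 = -8.96 V.
But -8.96 V < V_ov = 1.54 V, so the device is actually in triode.
In triode I_D = k_p[V_ov V_SD − ½ V_SD²] and I_D = (V_DD − V_SD)/R_D. Equating: 5.97 V_SD² − 19.39 V_SD + 5.2 = 0, giving V_SD = 0.295 V (the root below V_ov).
I_D = (5.2 − 0.295) / 6.86 = 0.715 mA.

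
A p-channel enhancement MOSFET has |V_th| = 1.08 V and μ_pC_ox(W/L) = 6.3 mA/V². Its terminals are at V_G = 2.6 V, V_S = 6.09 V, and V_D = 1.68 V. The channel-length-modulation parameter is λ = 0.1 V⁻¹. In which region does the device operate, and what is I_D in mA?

Saturation; I_D = 26.4 mA

V_SG = V_S − V_G = 6.09 − 2.6 = 3.49 V; V_SD = V_S − V_D = 6.09 − 1.68 = 4.41 V.
V_ov = V_SG − |V_th| = 3.49 − 1.08 = 2.41 V.
Since V_SD = 4.41 V ≥ V_ov = 2.41 V, the device is in saturation.
I_D = ½ k_p V_ov² (1 + λ V_SD) = 0.5 × 6.3 × 2.41² × (1 + 0.1 × 4.41) = 26.4 mA.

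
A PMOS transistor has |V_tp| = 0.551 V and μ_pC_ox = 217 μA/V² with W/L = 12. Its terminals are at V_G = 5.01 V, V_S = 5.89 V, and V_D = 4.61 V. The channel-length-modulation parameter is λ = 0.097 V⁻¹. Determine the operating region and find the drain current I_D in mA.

Saturation; I_D = 0.158 mA

V_SG = V_S − V_G = 5.89 − 5.01 = 0.88 V; V_SD = V_S − V_D = 5.89 − 4.61 = 1.28 V.
k_p = μ_pC_ox · (W/L) = 2.604 mA/V².
V_ov = V_SG − |V_tp| = 0.88 − 0.551 = 0.329 V.
Since V_SD = 1.28 V ≥ V_ov = 0.329 V, the device is in saturation.
I_D = ½ k_p V_ov² (1 + λ V_SD) = 0.5 × 2.604 × 0.329² × (1 + 0.097 × 1.28) = 0.158 mA.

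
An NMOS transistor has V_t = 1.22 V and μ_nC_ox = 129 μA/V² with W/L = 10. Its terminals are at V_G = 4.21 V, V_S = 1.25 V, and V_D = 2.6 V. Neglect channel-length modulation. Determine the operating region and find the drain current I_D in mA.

Triode; I_D = 1.85 mA

V_GS = V_G − V_S = 4.21 − 1.25 = 2.96 V; V_DS = V_D − V_S = 2.6 − 1.25 = 1.35 V.
k_n = μ_nC_ox · (W/L) = 1.29 mA/V².
V_ov = V_GS − V_t = 2.96 − 1.22 = 1.74 V.
Since V_DS = 1.35 V < V_ov = 1.74 V, the device is in the triode region.
I_D = k_n [V_ov · V_DS − ½ V_DS²] = 1.29 × [1.74 × 1.35 − 0.5 × 1.35²] = 1.85 mA.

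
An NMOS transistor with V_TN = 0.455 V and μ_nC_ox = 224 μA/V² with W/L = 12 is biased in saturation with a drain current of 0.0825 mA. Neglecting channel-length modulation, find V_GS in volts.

k_n = μ_nC_ox · (W/L) = 2.688 mA/V².
In saturation I_D = ½ k_n (V_GS − V_TN)², so V_GS − V_TN = √(2 I_D / k_n) = √(2 × 0.0825 / 2.688) = 0.248 V.
V_GS = 0.455 + 0.248 = 0.703 V.

V_GS = 0.703 V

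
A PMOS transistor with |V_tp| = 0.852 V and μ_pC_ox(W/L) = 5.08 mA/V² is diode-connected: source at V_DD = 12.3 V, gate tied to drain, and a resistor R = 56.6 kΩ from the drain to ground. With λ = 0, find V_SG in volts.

With gate tied to drain, V_SG = V_SD ≥ V_SG − |V_tp|, so the device is in saturation.
KCL at the drain: ½ k_p (V_SG − |V_tp|)² = (V_DD − V_SG)/R.
Let x = V_SG − 0.852. Then 144 x² + x − 11.45 = 0, giving x = 0.279 V (positive root), so V_SG = 1.13 V.
I_D = (V_DD − V_SG)/R = (12.3 − 1.13) / 56.6 = 0.197 mA.

V_SG = 1.13 V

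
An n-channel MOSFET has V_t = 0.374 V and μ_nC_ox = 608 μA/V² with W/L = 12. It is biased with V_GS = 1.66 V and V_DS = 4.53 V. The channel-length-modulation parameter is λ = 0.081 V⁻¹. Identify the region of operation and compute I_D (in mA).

Saturation; I_D = 8.25 mA

k_n = μ_nC_ox · (W/L) = 7.296 mA/V².
V_ov = V_GS − V_t = 1.66 − 0.374 = 1.29 V.
Since V_DS = 4.53 V ≥ V_ov = 1.29 V, the device is in saturation.
I_D = ½ k_n V_ov² (1 + λ V_DS) = 0.5 × 7.296 × 1.29² × (1 + 0.081 × 4.53) = 8.25 mA.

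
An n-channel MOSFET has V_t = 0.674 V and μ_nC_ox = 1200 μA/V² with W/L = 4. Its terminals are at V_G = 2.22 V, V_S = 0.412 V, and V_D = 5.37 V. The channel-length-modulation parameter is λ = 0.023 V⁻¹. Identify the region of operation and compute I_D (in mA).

V_GS = V_G − V_S = 2.22 − 0.412 = 1.81 V; V_DS = V_D − V_S = 5.37 − 0.412 = 4.96 V.
k_n = μ_nC_ox · (W/L) = 4.8 mA/V².
V_ov = V_GS − V_t = 1.81 − 0.674 = 1.13 V.
Since V_DS = 4.96 V ≥ V_ov = 1.13 V, the device is in saturation.
I_D = ½ k_n V_ov² (1 + λ V_DS) = 0.5 × 4.8 × 1.13² × (1 + 0.023 × 4.96) = 3.44 mA.

Saturation; I_D = 3.44 mA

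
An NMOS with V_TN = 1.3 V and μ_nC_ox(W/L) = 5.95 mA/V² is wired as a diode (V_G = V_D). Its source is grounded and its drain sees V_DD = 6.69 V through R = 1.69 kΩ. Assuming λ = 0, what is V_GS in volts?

With gate tied to drain, V_GS = V_DS ≥ V_GS − V_TN, so the device is in saturation.
KCL at the drain: ½ k_n (V_GS − V_TN)² = (V_DD − V_GS)/R.
Let x = V_GS − 1.3. Then 5.03 x² + x − 5.39 = 0, giving x = 0.941 V (positive root), so V_GS = 2.24 V.
I_D = (V_DD − V_GS)/R = (6.69 − 2.24) / 1.69 = 2.63 mA.

V_GS = 2.24 V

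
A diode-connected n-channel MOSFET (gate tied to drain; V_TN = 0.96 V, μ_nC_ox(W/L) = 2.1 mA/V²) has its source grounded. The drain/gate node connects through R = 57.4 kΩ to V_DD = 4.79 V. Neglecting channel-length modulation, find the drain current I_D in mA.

I_D = 0.0625 mA

With gate tied to drain, V_GS = V_DS ≥ V_GS − V_TN, so the device is in saturation.
KCL at the drain: ½ k_n (V_GS − V_TN)² = (V_DD − V_GS)/R.
Let x = V_GS − 0.96. Then 60.3 x² + x − 3.83 = 0, giving x = 0.244 V (positive root), so V_GS = 1.2 V.
I_D = (V_DD − V_GS)/R = (4.79 − 1.2) / 57.4 = 0.0625 mA.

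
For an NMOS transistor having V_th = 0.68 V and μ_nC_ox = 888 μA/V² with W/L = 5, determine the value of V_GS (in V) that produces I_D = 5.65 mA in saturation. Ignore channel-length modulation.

k_n = μ_nC_ox · (W/L) = 4.44 mA/V².
In saturation I_D = ½ k_n (V_GS − V_th)², so V_GS − V_th = √(2 I_D / k_n) = √(2 × 5.65 / 4.44) = 1.6 V.
V_GS = 0.68 + 1.6 = 2.28 V.

V_GS = 2.28 V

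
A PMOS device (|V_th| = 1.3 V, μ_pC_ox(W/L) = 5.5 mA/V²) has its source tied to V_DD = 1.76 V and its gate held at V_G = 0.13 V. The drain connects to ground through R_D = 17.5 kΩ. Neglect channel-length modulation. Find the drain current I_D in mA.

I_D = 0.0972 mA

V_SG = V_DD − V_G = 1.76 − 0.13 = 1.63 V, so V_ov = 1.63 − 1.3 = 0.33 V.
Assume saturation: I_D = ½ k_p V_ov² = 0.5 × 5.5 × 0.33² = 0.299 mA, giving V_SD = V_DD − I_D R_D = 1.76 − 0.299 × 17.5 = -3.48 V.
But -3.48 V < V_ov = 0.33 V, so the device is actually in triode.
In triode I_D = k_p[V_ov V_SD − ½ V_SD²] and I_D = (V_DD − V_SD)/R_D. Equating: 48.1 V_SD² − 32.76 V_SD + 1.76 = 0, giving V_SD = 0.0588 V (the root below V_ov).
I_D = (1.76 − 0.0588) / 17.5 = 0.0972 mA.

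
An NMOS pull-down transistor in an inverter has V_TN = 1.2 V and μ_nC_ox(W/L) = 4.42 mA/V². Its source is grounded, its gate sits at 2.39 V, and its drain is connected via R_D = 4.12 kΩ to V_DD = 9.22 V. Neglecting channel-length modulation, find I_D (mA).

I_D = 2.11 mA

V_GS = V_G = 2.39 V, so V_ov = 2.39 − 1.2 = 1.19 V.
Assume saturation: I_D = ½ k_n V_ov² = 0.5 × 4.42 × 1.19² = 3.13 mA, giving V_DS = V_DD − I_D R_D = 9.22 − 3.13 × 4.12 = -3.67 V.
But -3.67 V < V_ov = 1.19 V, so the device is actually in triode.
In triode I_D = k_n[V_ov V_DS − ½ V_DS²] and I_D = (V_DD − V_DS)/R_D. Equating: 9.11 V_DS² − 22.67 V_DS + 9.22 = 0, giving V_DS = 0.512 V (the root below V_ov).
I_D = (9.22 − 0.512) / 4.12 = 2.11 mA.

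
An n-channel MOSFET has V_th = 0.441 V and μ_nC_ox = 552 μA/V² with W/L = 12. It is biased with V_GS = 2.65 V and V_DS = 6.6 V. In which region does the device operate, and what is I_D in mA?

Saturation; I_D = 16.2 mA

k_n = μ_nC_ox · (W/L) = 6.624 mA/V².
V_ov = V_GS − V_th = 2.65 − 0.441 = 2.21 V.
Since V_DS = 6.6 V ≥ V_ov = 2.21 V, the device is in saturation.
I_D = ½ k_n V_ov² = 0.5 × 6.624 × 2.21² = 16.2 mA.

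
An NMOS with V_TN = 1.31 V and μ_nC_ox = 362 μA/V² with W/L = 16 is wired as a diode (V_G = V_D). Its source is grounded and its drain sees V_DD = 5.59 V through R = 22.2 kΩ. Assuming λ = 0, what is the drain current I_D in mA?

I_D = 0.182 mA

With gate tied to drain, V_GS = V_DS ≥ V_GS − V_TN, so the device is in saturation.
k_n = μ_nC_ox · (W/L) = 5.792 mA/V².
KCL at the drain: ½ k_n (V_GS − V_TN)² = (V_DD − V_GS)/R.
Let x = V_GS − 1.31. Then 64.3 x² + x − 4.28 = 0, giving x = 0.25 V (positive root), so V_GS = 1.56 V.
I_D = (V_DD − V_GS)/R = (5.59 − 1.56) / 22.2 = 0.182 mA.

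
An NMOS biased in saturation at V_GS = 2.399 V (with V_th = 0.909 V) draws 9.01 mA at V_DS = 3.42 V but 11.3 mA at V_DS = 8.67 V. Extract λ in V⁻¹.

With V_GS fixed, I_D ∝ (1 + λ V_DS) in saturation, so I_D2/I_D1 = (1 + λ V_DS2)/(1 + λ V_DS1).
11.3/9.01 = 1.254 = (1 + 8.67 λ)/(1 + 3.42 λ).
Solving: λ (I_D1 V_DS2 − I_D2 V_DS1) = I_D2 − I_D1, so λ = (11.3 − 9.01) / (9.01 × 8.67 − 11.3 × 3.42) = 2.29 / 39.5 = 0.058 V⁻¹.

λ = 0.0580 V⁻¹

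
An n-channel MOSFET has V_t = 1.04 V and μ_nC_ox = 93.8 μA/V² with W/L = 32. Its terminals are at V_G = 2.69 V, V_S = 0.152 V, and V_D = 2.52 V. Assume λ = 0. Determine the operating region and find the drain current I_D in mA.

V_GS = V_G − V_S = 2.69 − 0.152 = 2.54 V; V_DS = V_D − V_S = 2.52 − 0.152 = 2.37 V.
k_n = μ_nC_ox · (W/L) = 3.002 mA/V².
V_ov = V_GS − V_t = 2.54 − 1.04 = 1.5 V.
Since V_DS = 2.37 V ≥ V_ov = 1.5 V, the device is in saturation.
I_D = ½ k_n V_ov² = 0.5 × 3.002 × 1.5² = 3.37 mA.

Saturation; I_D = 3.37 mA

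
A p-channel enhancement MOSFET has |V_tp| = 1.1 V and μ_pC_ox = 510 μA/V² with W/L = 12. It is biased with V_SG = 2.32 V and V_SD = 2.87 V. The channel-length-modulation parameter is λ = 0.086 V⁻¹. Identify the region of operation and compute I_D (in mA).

k_p = μ_pC_ox · (W/L) = 6.12 mA/V².
V_ov = V_SG − |V_tp| = 2.32 − 1.1 = 1.22 V.
Since V_SD = 2.87 V ≥ V_ov = 1.22 V, the device is in saturation.
I_D = ½ k_p V_ov² (1 + λ V_SD) = 0.5 × 6.12 × 1.22² × (1 + 0.086 × 2.87) = 5.68 mA.

Saturation; I_D = 5.68 mA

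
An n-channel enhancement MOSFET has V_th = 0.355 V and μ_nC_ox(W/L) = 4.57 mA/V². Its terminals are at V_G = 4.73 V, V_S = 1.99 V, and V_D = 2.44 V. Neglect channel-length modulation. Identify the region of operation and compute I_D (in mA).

V_GS = V_G − V_S = 4.73 − 1.99 = 2.74 V; V_DS = V_D − V_S = 2.44 − 1.99 = 0.45 V.
V_ov = V_GS − V_th = 2.74 − 0.355 = 2.39 V.
Since V_DS = 0.45 V < V_ov = 2.39 V, the device is in the triode region.
I_D = k_n [V_ov · V_DS − ½ V_DS²] = 4.57 × [2.39 × 0.45 − 0.5 × 0.45²] = 4.44 mA.

Triode; I_D = 4.44 mA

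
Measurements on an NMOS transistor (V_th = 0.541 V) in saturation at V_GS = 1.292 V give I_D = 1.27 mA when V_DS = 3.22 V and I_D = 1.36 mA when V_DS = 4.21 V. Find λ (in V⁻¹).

With V_GS fixed, I_D ∝ (1 + λ V_DS) in saturation, so I_D2/I_D1 = (1 + λ V_DS2)/(1 + λ V_DS1).
1.36/1.27 = 1.071 = (1 + 4.21 λ)/(1 + 3.22 λ).
Solving: λ (I_D1 V_DS2 − I_D2 V_DS1) = I_D2 − I_D1, so λ = (1.36 − 1.27) / (1.27 × 4.21 − 1.36 × 3.22) = 0.09 / 0.967 = 0.093 V⁻¹.

λ = 0.0930 V⁻¹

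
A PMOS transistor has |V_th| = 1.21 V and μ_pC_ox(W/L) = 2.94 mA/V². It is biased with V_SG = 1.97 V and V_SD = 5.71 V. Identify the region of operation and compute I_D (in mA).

V_ov = V_SG − |V_th| = 1.97 − 1.21 = 0.76 V.
Since V_SD = 5.71 V ≥ V_ov = 0.76 V, the device is in saturation.
I_D = ½ k_p V_ov² = 0.5 × 2.94 × 0.76² = 0.849 mA.

Saturation; I_D = 0.849 mA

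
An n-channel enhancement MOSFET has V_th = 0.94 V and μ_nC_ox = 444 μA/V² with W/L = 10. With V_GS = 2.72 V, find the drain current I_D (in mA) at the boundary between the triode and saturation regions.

I_D = 7.03 mA

At the boundary V_DS = V_ov = V_GS − V_th = 2.72 − 0.94 = 1.78 V.
k_n = μ_nC_ox · (W/L) = 4.44 mA/V².
I_D = ½ k_n V_ov² = 0.5 × 4.44 × 1.78² = 7.03 mA.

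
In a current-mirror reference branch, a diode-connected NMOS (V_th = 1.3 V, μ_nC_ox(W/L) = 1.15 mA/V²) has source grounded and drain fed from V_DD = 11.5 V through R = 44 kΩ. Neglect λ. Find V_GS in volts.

With gate tied to drain, V_GS = V_DS ≥ V_GS − V_th, so the device is in saturation.
KCL at the drain: ½ k_n (V_GS − V_th)² = (V_DD − V_GS)/R.
Let x = V_GS − 1.3. Then 25.3 x² + x − 10.2 = 0, giving x = 0.615 V (positive root), so V_GS = 1.92 V.
I_D = (V_DD − V_GS)/R = (11.5 − 1.92) / 44 = 0.218 mA.

V_GS = 1.92 V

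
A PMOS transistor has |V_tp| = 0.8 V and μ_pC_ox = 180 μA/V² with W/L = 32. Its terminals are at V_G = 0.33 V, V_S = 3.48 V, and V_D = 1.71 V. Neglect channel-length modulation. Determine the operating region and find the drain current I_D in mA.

Triode; I_D = 14.9 mA

V_SG = V_S − V_G = 3.48 − 0.33 = 3.15 V; V_SD = V_S − V_D = 3.48 − 1.71 = 1.77 V.
k_p = μ_pC_ox · (W/L) = 5.76 mA/V².
V_ov = V_SG − |V_tp| = 3.15 − 0.8 = 2.35 V.
Since V_SD = 1.77 V < V_ov = 2.35 V, the device is in the triode region.
I_D = k_p [V_ov · V_SD − ½ V_SD²] = 5.76 × [2.35 × 1.77 − 0.5 × 1.77²] = 14.9 mA.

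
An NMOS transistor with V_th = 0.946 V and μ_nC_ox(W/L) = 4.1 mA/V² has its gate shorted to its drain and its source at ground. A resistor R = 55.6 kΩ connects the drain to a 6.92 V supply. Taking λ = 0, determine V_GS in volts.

V_GS = 1.17 V

With gate tied to drain, V_GS = V_DS ≥ V_GS − V_th, so the device is in saturation.
KCL at the drain: ½ k_n (V_GS − V_th)² = (V_DD − V_GS)/R.
Let x = V_GS − 0.946. Then 114 x² + x − 5.974 = 0, giving x = 0.225 V (positive root), so V_GS = 1.17 V.
I_D = (V_DD − V_GS)/R = (6.92 − 1.17) / 55.6 = 0.103 mA.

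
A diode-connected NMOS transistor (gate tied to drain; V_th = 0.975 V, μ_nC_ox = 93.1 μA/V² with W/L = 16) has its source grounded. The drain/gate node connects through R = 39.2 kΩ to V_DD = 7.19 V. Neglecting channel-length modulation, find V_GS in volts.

With gate tied to drain, V_GS = V_DS ≥ V_GS − V_th, so the device is in saturation.
k_n = μ_nC_ox · (W/L) = 1.49 mA/V².
KCL at the drain: ½ k_n (V_GS − V_th)² = (V_DD − V_GS)/R.
Let x = V_GS − 0.975. Then 29.2 x² + x − 6.215 = 0, giving x = 0.445 V (positive root), so V_GS = 1.42 V.
I_D = (V_DD − V_GS)/R = (7.19 − 1.42) / 39.2 = 0.147 mA.

V_GS = 1.42 V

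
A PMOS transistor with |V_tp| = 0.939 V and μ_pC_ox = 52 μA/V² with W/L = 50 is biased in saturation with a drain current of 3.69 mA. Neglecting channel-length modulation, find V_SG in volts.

k_p = μ_pC_ox · (W/L) = 2.6 mA/V².
In saturation I_D = ½ k_p (V_SG − |V_tp|)², so V_SG − |V_tp| = √(2 I_D / k_p) = √(2 × 3.69 / 2.6) = 1.68 V.
V_SG = 0.939 + 1.68 = 2.62 V.

V_SG = 2.62 V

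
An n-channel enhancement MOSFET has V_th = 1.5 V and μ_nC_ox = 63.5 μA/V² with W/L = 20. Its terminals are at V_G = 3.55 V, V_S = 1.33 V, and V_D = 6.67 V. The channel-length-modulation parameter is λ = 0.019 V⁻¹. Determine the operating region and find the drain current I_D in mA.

V_GS = V_G − V_S = 3.55 − 1.33 = 2.22 V; V_DS = V_D − V_S = 6.67 − 1.33 = 5.34 V.
k_n = μ_nC_ox · (W/L) = 1.27 mA/V².
V_ov = V_GS − V_th = 2.22 − 1.5 = 0.72 V.
Since V_DS = 5.34 V ≥ V_ov = 0.72 V, the device is in saturation.
I_D = ½ k_n V_ov² (1 + λ V_DS) = 0.5 × 1.27 × 0.72² × (1 + 0.019 × 5.34) = 0.363 mA.

Saturation; I_D = 0.363 mA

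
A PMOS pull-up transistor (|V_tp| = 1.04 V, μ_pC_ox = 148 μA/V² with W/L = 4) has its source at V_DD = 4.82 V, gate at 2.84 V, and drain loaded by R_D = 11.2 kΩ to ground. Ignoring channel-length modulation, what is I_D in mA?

V_SG = V_DD − V_G = 4.82 − 2.84 = 1.98 V, so V_ov = 1.98 − 1.04 = 0.94 V.
k_p = μ_pC_ox · (W/L) = 0.592 mA/V².
Assume saturation: I_D = ½ k_p V_ov² = 0.5 × 0.592 × 0.94² = 0.262 mA, giving V_SD = V_DD − I_D R_D = 4.82 − 0.262 × 11.2 = 1.89 V.
V_SD = 1.89 V ≥ V_ov = 0.94 V, confirming saturation.

I_D = 0.262 mA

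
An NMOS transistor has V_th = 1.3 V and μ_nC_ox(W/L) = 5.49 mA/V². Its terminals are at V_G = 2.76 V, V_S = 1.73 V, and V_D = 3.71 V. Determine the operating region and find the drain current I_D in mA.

Cutoff; I_D = 0 mA

V_GS = V_G − V_S = 2.76 − 1.73 = 1.03 V; V_DS = V_D − V_S = 3.71 − 1.73 = 1.98 V.
V_GS = 1.03 V < V_th = 1.3 V, so the transistor is in cutoff.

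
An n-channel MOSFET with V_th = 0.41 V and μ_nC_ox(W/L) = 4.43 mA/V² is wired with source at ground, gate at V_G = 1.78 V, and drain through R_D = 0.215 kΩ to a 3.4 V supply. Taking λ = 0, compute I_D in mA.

I_D = 4.16 mA

V_GS = V_G = 1.78 V, so V_ov = 1.78 − 0.41 = 1.37 V.
Assume saturation: I_D = ½ k_n V_ov² = 0.5 × 4.43 × 1.37² = 4.16 mA, giving V_DS = V_DD − I_D R_D = 3.4 − 4.16 × 0.215 = 2.51 V.
V_DS = 2.51 V ≥ V_ov = 1.37 V, confirming saturation.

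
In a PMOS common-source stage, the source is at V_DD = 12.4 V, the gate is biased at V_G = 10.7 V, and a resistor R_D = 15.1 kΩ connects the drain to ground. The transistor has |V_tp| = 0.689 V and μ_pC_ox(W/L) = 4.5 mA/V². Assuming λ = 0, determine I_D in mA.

I_D = 0.808 mA

V_SG = V_DD − V_G = 12.4 − 10.7 = 1.7 V, so V_ov = 1.7 − 0.689 = 1.01 V.
Assume saturation: I_D = ½ k_p V_ov² = 0.5 × 4.5 × 1.01² = 2.3 mA, giving V_SD = V_DD − I_D R_D = 12.4 − 2.3 × 15.1 = -22.3 V.
But -22.3 V < V_ov = 1.01 V, so the device is actually in triode.
In triode I_D = k_p[V_ov V_SD − ½ V_SD²] and I_D = (V_DD − V_SD)/R_D. Equating: 34 V_SD² − 69.7 V_SD + 12.4 = 0, giving V_SD = 0.197 V (the root below V_ov).
I_D = (12.4 − 0.197) / 15.1 = 0.808 mA.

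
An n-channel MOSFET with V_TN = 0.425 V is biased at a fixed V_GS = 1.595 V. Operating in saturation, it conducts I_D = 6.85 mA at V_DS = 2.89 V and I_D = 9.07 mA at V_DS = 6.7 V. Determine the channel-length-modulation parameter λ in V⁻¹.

λ = 0.113 V⁻¹

With V_GS fixed, I_D ∝ (1 + λ V_DS) in saturation, so I_D2/I_D1 = (1 + λ V_DS2)/(1 + λ V_DS1).
9.07/6.85 = 1.324 = (1 + 6.7 λ)/(1 + 2.89 λ).
Solving: λ (I_D1 V_DS2 − I_D2 V_DS1) = I_D2 − I_D1, so λ = (9.07 − 6.85) / (6.85 × 6.7 − 9.07 × 2.89) = 2.22 / 19.7 = 0.113 V⁻¹.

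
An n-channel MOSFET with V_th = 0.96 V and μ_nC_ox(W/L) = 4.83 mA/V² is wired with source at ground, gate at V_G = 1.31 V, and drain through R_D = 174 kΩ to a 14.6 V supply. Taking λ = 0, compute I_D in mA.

V_GS = V_G = 1.31 V, so V_ov = 1.31 − 0.96 = 0.35 V.
Assume saturation: I_D = ½ k_n V_ov² = 0.5 × 4.83 × 0.35² = 0.296 mA, giving V_DS = V_DD − I_D R_D = 14.6 − 0.296 × 174 = -36.9 V.
But -36.9 V < V_ov = 0.35 V, so the device is actually in triode.
In triode I_D = k_n[V_ov V_DS − ½ V_DS²] and I_D = (V_DD − V_DS)/R_D. Equating: 420 V_DS² − 295.1 V_DS + 14.6 = 0, giving V_DS = 0.0535 V (the root below V_ov).
I_D = (14.6 − 0.0535) / 174 = 0.0836 mA.

I_D = 0.0836 mA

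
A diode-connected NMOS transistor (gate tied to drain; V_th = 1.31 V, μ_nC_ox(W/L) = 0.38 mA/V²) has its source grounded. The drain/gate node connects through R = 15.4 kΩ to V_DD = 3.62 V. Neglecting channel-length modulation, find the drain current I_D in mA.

With gate tied to drain, V_GS = V_DS ≥ V_GS − V_th, so the device is in saturation.
KCL at the drain: ½ k_n (V_GS − V_th)² = (V_DD − V_GS)/R.
Let x = V_GS − 1.31. Then 2.93 x² + x − 2.31 = 0, giving x = 0.734 V (positive root), so V_GS = 2.04 V.
I_D = (V_DD − V_GS)/R = (3.62 − 2.04) / 15.4 = 0.102 mA.

I_D = 0.102 mA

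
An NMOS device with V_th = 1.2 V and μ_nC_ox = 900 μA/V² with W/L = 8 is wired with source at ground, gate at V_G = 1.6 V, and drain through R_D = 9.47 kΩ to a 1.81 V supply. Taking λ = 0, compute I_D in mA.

I_D = 0.184 mA

V_GS = V_G = 1.6 V, so V_ov = 1.6 − 1.2 = 0.4 V.
k_n = μ_nC_ox · (W/L) = 7.2 mA/V².
Assume saturation: I_D = ½ k_n V_ov² = 0.5 × 7.2 × 0.4² = 0.576 mA, giving V_DS = V_DD − I_D R_D = 1.81 − 0.576 × 9.47 = -3.64 V.
But -3.64 V < V_ov = 0.4 V, so the device is actually in triode.
In triode I_D = k_n[V_ov V_DS − ½ V_DS²] and I_D = (V_DD − V_DS)/R_D. Equating: 34.1 V_DS² − 28.27 V_DS + 1.81 = 0, giving V_DS = 0.0699 V (the root below V_ov).
I_D = (1.81 − 0.0699) / 9.47 = 0.184 mA.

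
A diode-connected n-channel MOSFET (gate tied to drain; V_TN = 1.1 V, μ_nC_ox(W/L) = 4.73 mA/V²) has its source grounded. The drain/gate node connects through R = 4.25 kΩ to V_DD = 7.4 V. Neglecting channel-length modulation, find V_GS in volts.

V_GS = 1.84 V

With gate tied to drain, V_GS = V_DS ≥ V_GS − V_TN, so the device is in saturation.
KCL at the drain: ½ k_n (V_GS − V_TN)² = (V_DD − V_GS)/R.
Let x = V_GS − 1.1. Then 10.1 x² + x − 6.3 = 0, giving x = 0.744 V (positive root), so V_GS = 1.84 V.
I_D = (V_DD − V_GS)/R = (7.4 − 1.84) / 4.25 = 1.31 mA.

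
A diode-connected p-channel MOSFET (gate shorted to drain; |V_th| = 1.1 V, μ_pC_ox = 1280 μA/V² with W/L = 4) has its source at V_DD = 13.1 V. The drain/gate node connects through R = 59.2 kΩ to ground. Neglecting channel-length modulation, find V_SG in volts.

V_SG = 1.38 V

With gate tied to drain, V_SG = V_SD ≥ V_SG − |V_th|, so the device is in saturation.
k_p = μ_pC_ox · (W/L) = 5.12 mA/V².
KCL at the drain: ½ k_p (V_SG − |V_th|)² = (V_DD − V_SG)/R.
Let x = V_SG − 1.1. Then 152 x² + x − 12 = 0, giving x = 0.278 V (positive root), so V_SG = 1.38 V.
I_D = (V_DD − V_SG)/R = (13.1 − 1.38) / 59.2 = 0.198 mA.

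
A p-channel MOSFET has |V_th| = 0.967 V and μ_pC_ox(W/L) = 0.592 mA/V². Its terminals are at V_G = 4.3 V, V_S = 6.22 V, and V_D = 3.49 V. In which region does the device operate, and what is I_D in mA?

V_SG = V_S − V_G = 6.22 − 4.3 = 1.92 V; V_SD = V_S − V_D = 6.22 − 3.49 = 2.73 V.
V_ov = V_SG − |V_th| = 1.92 − 0.967 = 0.953 V.
Since V_SD = 2.73 V ≥ V_ov = 0.953 V, the device is in saturation.
I_D = ½ k_p V_ov² = 0.5 × 0.592 × 0.953² = 0.269 mA.

Saturation; I_D = 0.269 mA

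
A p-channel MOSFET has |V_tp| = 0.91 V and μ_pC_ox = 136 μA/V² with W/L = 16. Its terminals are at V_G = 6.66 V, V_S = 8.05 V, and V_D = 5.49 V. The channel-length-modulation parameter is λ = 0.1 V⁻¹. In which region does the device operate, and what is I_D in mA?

V_SG = V_S − V_G = 8.05 − 6.66 = 1.39 V; V_SD = V_S − V_D = 8.05 − 5.49 = 2.56 V.
k_p = μ_pC_ox · (W/L) = 2.176 mA/V².
V_ov = V_SG − |V_tp| = 1.39 − 0.91 = 0.48 V.
Since V_SD = 2.56 V ≥ V_ov = 0.48 V, the device is in saturation.
I_D = ½ k_p V_ov² (1 + λ V_SD) = 0.5 × 2.176 × 0.48² × (1 + 0.1 × 2.56) = 0.315 mA.

Saturation; I_D = 0.315 mA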